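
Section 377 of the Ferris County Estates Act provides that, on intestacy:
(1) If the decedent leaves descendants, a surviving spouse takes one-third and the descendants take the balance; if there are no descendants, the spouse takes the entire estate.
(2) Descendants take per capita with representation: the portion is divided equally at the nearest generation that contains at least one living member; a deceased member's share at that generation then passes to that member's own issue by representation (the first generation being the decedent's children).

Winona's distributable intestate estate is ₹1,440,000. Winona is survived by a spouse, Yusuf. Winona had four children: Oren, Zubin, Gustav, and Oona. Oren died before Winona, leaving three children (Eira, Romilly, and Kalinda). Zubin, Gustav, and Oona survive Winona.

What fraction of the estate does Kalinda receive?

Yusuf takes one-third of ₹1,440,000 = ₹480,000. The remaining ₹960,000 passes to the descendants.
The descendants' portion (₹960,000) is divided into 4 shares of ₹240,000: Zubin, Gustav, and Oona each take ₹240,000; Oren's ₹240,000 share passes to Oren's issue.
Oren's share (₹240,000) is divided into 3 shares of ₹80,000: Eira, Romilly, and Kalinda each take ₹80,000.

Kalinda receives 1/18 of the estate.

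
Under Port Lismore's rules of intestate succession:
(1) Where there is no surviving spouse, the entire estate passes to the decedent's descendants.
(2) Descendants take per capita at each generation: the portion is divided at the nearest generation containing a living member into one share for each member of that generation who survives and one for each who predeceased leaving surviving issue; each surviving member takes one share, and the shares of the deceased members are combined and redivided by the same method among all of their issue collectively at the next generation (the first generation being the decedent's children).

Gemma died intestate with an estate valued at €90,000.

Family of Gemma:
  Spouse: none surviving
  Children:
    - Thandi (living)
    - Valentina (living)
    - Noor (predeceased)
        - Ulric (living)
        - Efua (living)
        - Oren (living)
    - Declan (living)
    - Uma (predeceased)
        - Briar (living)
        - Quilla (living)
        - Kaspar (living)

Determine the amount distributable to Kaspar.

Kaspar receives €6,000.

The entire €90,000 passes to the descendants.
That amount (€90,000) is divided at the children's generation into 5 shares of €18,000. Thandi, Valentina, and Declan each take €18,000. The 2 shares of the deceased (Noor and Uma) are combined into a pool of €36,000.
That pool (€36,000) is divided at the grandchildren's generation equally among Ulric, Efua, Oren, Briar, Quilla, and Kaspar: €6,000 each.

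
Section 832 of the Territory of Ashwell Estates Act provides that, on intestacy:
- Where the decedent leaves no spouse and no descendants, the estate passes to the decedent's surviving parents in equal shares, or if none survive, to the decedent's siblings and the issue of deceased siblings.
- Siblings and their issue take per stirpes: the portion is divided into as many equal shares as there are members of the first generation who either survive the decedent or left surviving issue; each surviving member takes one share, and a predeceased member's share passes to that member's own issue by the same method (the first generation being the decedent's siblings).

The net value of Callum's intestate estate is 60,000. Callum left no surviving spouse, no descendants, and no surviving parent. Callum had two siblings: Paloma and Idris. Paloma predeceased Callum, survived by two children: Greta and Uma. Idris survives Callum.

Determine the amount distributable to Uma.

The entire 60,000 passes to the siblings and their issue.
That amount (60,000) is divided into 2 shares of 30,000: Idris takes 30,000; Paloma's 30,000 share passes to Paloma's issue.
Paloma's share (30,000) is divided into 2 shares of 15,000: Greta and Uma each take 15,000.

Uma receives 15,000.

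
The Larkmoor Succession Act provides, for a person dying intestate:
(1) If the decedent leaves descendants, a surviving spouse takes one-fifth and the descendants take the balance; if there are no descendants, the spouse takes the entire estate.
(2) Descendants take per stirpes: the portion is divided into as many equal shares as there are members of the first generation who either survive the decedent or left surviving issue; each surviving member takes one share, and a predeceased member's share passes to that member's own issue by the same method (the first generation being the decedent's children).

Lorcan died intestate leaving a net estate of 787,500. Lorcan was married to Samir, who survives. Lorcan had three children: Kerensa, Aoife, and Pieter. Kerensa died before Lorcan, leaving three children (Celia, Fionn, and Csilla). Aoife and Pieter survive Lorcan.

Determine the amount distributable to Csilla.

Samir takes one-fifth of 787,500 = 157,500. The remaining 630,000 passes to the descendants.
The descendants' portion (630,000) is divided into 3 shares of 210,000: Aoife and Pieter each take 210,000; Kerensa's 210,000 share passes to Kerensa's issue.
Kerensa's share (210,000) is divided into 3 shares of 70,000: Celia, Fionn, and Csilla each take 70,000.

Csilla receives 70,000.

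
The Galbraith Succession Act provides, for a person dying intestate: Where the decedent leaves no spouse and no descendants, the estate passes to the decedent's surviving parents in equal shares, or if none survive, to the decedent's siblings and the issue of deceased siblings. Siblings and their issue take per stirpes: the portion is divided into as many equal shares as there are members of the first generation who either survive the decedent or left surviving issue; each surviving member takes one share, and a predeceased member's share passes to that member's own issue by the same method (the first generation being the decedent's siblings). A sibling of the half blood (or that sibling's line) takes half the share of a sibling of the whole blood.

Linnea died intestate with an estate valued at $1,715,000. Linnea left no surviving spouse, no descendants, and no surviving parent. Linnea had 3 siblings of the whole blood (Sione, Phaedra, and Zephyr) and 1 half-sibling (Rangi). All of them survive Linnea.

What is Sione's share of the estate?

The entire $1,715,000 passes to the siblings and their issue.
Counting each half-blood sibling's line as half a unit, there are 7/2 units in $1,715,000, so one unit is $490,000. Whole-blood lines (Sione, Phaedra, and Zephyr) take $490,000 each; half-blood lines (Rangi) take $245,000 each.

Sione receives $490,000.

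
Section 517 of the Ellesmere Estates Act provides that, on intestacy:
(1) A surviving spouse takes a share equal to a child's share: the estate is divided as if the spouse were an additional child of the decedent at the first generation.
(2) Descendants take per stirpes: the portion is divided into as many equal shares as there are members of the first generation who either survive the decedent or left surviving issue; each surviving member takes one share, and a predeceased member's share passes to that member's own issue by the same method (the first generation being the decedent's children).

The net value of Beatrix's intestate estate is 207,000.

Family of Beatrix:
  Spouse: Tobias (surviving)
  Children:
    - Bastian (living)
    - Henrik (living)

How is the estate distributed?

The spouse counts as an additional share at the children's level, so there are 3 primary shares of 69,000. Tobias takes one such share (69,000).
The children's combined portion (138,000) is divided into 2 shares of 69,000: Bastian and Henrik each take 69,000.

Tobias: 69,000; Bastian: 69,000; Henrik: 69,000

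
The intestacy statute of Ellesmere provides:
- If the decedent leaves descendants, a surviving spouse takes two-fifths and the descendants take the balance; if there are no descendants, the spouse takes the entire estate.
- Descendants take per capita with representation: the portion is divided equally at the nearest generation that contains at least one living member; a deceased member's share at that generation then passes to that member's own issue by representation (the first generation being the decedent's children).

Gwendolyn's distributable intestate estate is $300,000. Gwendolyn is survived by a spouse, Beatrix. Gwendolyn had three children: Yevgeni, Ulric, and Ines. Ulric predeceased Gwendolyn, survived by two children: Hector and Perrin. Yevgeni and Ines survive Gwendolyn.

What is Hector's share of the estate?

Hector receives $30,000.

Beatrix takes two-fifths of $300,000 = $120,000. The remaining $180,000 passes to the descendants.
The descendants' portion ($180,000) is divided into 3 shares of $60,000: Yevgeni and Ines each take $60,000; Ulric's $60,000 share passes to Ulric's issue.
Ulric's share ($60,000) is divided into 2 shares of $30,000: Hector and Perrin each take $30,000.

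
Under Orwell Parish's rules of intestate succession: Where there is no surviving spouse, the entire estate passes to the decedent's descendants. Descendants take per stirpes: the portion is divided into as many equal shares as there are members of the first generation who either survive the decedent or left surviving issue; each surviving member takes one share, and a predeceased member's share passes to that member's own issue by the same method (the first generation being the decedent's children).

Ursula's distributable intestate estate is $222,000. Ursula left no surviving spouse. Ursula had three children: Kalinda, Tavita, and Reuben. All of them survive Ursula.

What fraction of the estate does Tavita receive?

The entire $222,000 passes to the descendants.
That amount ($222,000) is divided into 3 shares of $74,000: Kalinda, Tavita, and Reuben each take $74,000.

Tavita receives 1/3 of the estate.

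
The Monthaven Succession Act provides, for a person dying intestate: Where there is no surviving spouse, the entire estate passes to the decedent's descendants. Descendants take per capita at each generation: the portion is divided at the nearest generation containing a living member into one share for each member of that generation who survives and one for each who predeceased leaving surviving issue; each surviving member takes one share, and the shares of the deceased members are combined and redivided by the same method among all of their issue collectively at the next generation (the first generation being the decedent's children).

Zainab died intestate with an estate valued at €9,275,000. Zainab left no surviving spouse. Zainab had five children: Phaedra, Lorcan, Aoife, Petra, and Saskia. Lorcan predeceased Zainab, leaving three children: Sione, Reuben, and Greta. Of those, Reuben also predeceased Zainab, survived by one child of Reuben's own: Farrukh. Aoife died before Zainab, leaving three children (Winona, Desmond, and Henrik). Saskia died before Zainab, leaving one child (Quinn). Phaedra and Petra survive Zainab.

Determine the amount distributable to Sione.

The entire €9,275,000 passes to the descendants.
That amount (€9,275,000) is divided at the children's generation into 5 shares of €1,855,000. Phaedra and Petra each take €1,855,000. The 3 shares of the deceased (Lorcan, Aoife, and Saskia) are combined into a pool of €5,565,000.
That pool (€5,565,000) is divided at the grandchildren's generation into 7 shares of €795,000. Sione, Greta, Winona, Desmond, Henrik, and Quinn each take €795,000. The remaining share for the deceased Reuben (€795,000) is carried to the next generation.
That pool (€795,000) passes entirely to Farrukh, the sole taker at the great-grandchildren's generation.

Sione receives €795,000.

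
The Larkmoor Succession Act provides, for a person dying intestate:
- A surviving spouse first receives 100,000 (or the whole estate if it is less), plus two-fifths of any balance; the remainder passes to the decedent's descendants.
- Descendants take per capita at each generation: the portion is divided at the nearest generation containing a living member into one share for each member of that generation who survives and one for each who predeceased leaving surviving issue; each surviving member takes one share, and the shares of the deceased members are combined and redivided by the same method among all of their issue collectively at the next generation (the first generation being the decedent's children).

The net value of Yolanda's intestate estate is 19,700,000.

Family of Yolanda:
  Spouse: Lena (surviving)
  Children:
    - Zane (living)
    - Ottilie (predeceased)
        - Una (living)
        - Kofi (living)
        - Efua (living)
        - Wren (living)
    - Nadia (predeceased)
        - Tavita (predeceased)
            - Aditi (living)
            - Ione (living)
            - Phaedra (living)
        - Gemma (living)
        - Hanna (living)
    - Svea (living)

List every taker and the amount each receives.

Lena first takes 100,000, leaving a balance of 19,600,000. Lena then takes two-fifths of the balance (7,840,000), for a total of 7,940,000. The remaining 11,760,000 passes to the descendants.
The descendants' portion (11,760,000) is divided at the children's generation into 4 shares of 2,940,000. Zane and Svea each take 2,940,000. The 2 shares of the deceased (Ottilie and Nadia) are combined into a pool of 5,880,000.
That pool (5,880,000) is divided at the grandchildren's generation into 7 shares of 840,000. Una, Kofi, Efua, Wren, Gemma, and Hanna each take 840,000. The remaining share for the deceased Tavita (840,000) is carried to the next generation.
That pool (840,000) is divided at the great-grandchildren's generation equally among Aditi, Ione, and Phaedra: 280,000 each.

Lena: 7,940,000; Zane: 2,940,000; Una: 840,000; Kofi: 840,000; Efua: 840,000; Wren: 840,000; Aditi: 280,000; Ione: 280,000; Phaedra: 280,000; Gemma: 840,000; Hanna: 840,000; Svea: 2,940,000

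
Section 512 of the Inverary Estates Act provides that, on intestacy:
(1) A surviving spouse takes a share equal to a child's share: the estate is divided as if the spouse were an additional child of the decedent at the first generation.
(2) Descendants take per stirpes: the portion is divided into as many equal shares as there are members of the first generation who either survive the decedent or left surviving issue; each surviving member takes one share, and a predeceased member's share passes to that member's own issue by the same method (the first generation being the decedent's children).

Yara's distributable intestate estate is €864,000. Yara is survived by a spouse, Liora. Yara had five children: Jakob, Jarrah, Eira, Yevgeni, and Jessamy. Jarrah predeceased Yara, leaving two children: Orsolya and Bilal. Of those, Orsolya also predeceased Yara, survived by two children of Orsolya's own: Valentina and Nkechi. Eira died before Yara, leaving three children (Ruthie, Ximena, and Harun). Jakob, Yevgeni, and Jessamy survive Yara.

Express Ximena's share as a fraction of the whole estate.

The spouse counts as an additional share at the children's level, so there are 6 primary shares of €144,000. Liora takes one such share (€144,000).
The children's combined portion (€720,000) is divided into 5 shares of €144,000: Jakob, Yevgeni, and Jessamy each take €144,000; Jarrah's €144,000 share passes to Jarrah's issue; Eira's €144,000 share passes to Eira's issue.
Jarrah's share (€144,000) is divided into 2 shares of €72,000: Bilal takes €72,000; Orsolya's €72,000 share passes to Orsolya's issue.
Orsolya's share (€72,000) is divided into 2 shares of €36,000: Valentina and Nkechi each take €36,000.
Eira's share (€144,000) is divided into 3 shares of €48,000: Ruthie, Ximena, and Harun each take €48,000.

Ximena receives 1/18 of the estate.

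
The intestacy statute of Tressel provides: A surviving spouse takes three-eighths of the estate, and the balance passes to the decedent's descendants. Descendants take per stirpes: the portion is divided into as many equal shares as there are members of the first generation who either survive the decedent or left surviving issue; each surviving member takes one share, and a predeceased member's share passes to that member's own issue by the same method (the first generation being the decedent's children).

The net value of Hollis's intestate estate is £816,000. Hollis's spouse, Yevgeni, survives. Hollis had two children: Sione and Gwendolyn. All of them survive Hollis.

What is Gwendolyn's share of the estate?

Yevgeni takes three-eighths of £816,000 = £306,000. The remaining £510,000 passes to the descendants.
The descendants' portion (£510,000) is divided into 2 shares of £255,000: Sione and Gwendolyn each take £255,000.

Gwendolyn receives £255,000.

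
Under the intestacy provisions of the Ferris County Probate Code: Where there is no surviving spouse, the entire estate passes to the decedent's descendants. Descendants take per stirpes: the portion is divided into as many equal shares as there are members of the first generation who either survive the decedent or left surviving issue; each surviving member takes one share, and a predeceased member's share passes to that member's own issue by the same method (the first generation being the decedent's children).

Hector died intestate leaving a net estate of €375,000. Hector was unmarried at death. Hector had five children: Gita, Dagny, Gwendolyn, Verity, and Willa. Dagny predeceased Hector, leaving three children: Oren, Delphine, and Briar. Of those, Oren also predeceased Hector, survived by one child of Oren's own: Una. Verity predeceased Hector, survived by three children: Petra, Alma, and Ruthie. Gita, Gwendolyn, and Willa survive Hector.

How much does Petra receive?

The entire €375,000 passes to the descendants.
That amount (€375,000) is divided into 5 shares of €75,000: Gita, Gwendolyn, and Willa each take €75,000; Dagny's €75,000 share passes to Dagny's issue; Verity's €75,000 share passes to Verity's issue.
Dagny's share (€75,000) is divided into 3 shares of €25,000: Delphine and Briar each take €25,000; Oren's €25,000 share passes to Oren's issue.
Oren's share (€25,000) passes entirely to Una.
Verity's share (€75,000) is divided into 3 shares of €25,000: Petra, Alma, and Ruthie each take €25,000.

Petra receives €25,000.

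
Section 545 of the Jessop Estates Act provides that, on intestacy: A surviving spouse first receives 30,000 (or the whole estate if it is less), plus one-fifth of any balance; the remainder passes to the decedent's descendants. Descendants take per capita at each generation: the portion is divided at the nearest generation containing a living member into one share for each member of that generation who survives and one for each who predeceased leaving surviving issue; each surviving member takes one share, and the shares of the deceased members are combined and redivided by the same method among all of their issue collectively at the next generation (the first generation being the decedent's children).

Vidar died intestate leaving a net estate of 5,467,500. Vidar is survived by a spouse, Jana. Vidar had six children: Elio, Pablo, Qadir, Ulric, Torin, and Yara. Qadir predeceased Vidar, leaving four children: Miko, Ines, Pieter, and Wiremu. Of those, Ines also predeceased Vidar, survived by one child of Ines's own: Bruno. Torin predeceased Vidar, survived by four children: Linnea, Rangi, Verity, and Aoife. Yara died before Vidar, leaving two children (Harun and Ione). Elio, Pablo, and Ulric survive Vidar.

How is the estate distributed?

Jana first takes 30,000, leaving a balance of 5,437,500. Jana then takes one-fifth of the balance (1,087,500), for a total of 1,117,500. The remaining 4,350,000 passes to the descendants.
The descendants' portion (4,350,000) is divided at the children's generation into 6 shares of 725,000. Elio, Pablo, and Ulric each take 725,000. The 3 shares of the deceased (Qadir, Torin, and Yara) are combined into a pool of 2,175,000.
That pool (2,175,000) is divided at the grandchildren's generation into 10 shares of 217,500. Miko, Pieter, Wiremu, Linnea, Rangi, Verity, Aoife, Harun, and Ione each take 217,500. The remaining share for the deceased Ines (217,500) is carried to the next generation.
That pool (217,500) passes entirely to Bruno, the sole taker at the great-grandchildren's generation.

Jana: 1,117,500; Elio: 725,000; Pablo: 725,000; Miko: 217,500; Bruno: 217,500; Pieter: 217,500; Wiremu: 217,500; Ulric: 725,000; Linnea: 217,500; Rangi: 217,500; Verity: 217,500; Aoife: 217,500; Harun: 217,500; Ione: 217,500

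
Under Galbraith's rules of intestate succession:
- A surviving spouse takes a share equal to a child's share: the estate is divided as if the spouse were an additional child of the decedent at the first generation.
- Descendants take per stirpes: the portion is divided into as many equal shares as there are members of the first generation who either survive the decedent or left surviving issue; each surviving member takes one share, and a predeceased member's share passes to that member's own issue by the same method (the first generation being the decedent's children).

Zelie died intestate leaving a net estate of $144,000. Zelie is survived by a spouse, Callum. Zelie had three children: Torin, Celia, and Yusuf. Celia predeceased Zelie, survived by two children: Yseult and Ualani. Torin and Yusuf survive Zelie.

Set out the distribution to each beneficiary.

Callum: $36,000; Torin: $36,000; Yseult: $18,000; Ualani: $18,000; Yusuf: $36,000

The spouse counts as an additional share at the children's level, so there are 4 primary shares of $36,000. Callum takes one such share ($36,000).
The children's combined portion ($108,000) is divided into 3 shares of $36,000: Torin and Yusuf each take $36,000; Celia's $36,000 share passes to Celia's issue.
Celia's share ($36,000) is divided into 2 shares of $18,000: Yseult and Ualani each take $18,000.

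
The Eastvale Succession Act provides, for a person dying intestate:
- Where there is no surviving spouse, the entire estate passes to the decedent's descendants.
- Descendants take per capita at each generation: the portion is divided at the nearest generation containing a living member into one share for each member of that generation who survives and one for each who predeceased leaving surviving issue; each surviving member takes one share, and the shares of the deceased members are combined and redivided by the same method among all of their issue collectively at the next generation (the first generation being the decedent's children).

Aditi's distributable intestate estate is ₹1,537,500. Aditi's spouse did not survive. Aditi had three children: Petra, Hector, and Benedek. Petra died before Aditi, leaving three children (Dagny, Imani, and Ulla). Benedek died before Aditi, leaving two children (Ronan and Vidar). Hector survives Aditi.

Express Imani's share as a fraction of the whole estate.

Imani receives 2/15 of the estate.

The entire ₹1,537,500 passes to the descendants.
That amount (₹1,537,500) is divided at the children's generation into 3 shares of ₹512,500. Hector takes ₹512,500. The 2 shares of the deceased (Petra and Benedek) are combined into a pool of ₹1,025,000.
That pool (₹1,025,000) is divided at the grandchildren's generation equally among Dagny, Imani, Ulla, Ronan, and Vidar: ₹205,000 each.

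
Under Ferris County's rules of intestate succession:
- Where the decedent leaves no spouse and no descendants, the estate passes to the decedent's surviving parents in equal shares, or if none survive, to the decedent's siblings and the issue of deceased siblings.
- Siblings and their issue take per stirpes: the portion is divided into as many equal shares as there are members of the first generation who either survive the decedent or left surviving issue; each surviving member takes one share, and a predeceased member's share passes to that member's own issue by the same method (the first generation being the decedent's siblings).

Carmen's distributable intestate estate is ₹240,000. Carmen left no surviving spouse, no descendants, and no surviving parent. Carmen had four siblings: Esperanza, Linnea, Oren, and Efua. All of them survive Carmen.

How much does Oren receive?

The entire ₹240,000 passes to the siblings and their issue.
That amount (₹240,000) is divided into 4 shares of ₹60,000: Esperanza, Linnea, Oren, and Efua each take ₹60,000.

Oren receives ₹60,000.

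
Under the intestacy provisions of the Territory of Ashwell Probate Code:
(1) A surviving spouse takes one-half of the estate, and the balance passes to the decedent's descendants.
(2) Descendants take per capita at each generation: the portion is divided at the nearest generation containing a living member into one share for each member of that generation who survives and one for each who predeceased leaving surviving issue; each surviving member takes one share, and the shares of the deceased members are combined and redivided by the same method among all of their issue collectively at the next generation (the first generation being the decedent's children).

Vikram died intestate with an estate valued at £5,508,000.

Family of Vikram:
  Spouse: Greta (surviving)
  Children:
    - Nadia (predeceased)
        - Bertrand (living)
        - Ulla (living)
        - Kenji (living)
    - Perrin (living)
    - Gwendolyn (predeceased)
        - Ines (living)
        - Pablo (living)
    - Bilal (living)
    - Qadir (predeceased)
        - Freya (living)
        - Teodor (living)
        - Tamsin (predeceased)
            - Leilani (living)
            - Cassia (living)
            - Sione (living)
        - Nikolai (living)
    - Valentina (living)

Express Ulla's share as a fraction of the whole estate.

Greta takes one-half of £5,508,000 = £2,754,000. The remaining £2,754,000 passes to the descendants.
The descendants' portion (£2,754,000) is divided at the children's generation into 6 shares of £459,000. Perrin, Bilal, and Valentina each take £459,000. The 3 shares of the deceased (Nadia, Gwendolyn, and Qadir) are combined into a pool of £1,377,000.
That pool (£1,377,000) is divided at the grandchildren's generation into 9 shares of £153,000. Bertrand, Ulla, Kenji, Ines, Pablo, Freya, Teodor, and Nikolai each take £153,000. The remaining share for the deceased Tamsin (£153,000) is carried to the next generation.
That pool (£153,000) is divided at the great-grandchildren's generation equally among Leilani, Cassia, and Sione: £51,000 each.

Ulla receives 1/36 of the estate.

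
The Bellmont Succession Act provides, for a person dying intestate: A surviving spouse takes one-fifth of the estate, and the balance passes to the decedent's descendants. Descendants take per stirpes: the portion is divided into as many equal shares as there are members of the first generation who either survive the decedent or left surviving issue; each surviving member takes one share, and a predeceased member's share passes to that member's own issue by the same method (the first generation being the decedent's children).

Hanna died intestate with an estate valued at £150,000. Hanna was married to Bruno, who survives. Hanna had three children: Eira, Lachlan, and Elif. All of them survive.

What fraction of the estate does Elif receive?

Bruno takes one-fifth of £150,000 = £30,000. The remaining £120,000 passes to the descendants.
The descendants' portion (£120,000) is divided into 3 shares of £40,000: Eira, Lachlan, and Elif each take £40,000.

Elif receives 4/15 of the estate.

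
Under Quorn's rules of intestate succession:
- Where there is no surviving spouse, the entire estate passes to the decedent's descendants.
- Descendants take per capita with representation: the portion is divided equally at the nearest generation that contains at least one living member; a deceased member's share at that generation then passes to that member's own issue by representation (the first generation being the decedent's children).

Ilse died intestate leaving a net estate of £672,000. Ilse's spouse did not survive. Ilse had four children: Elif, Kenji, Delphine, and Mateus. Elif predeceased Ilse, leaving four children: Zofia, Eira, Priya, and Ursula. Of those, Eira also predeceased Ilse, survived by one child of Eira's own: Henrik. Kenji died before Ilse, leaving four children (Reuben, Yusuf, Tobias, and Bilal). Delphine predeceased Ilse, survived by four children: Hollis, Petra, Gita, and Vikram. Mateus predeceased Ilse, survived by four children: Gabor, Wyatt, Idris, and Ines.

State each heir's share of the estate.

Zofia: £42,000; Henrik: £42,000; Priya: £42,000; Ursula: £42,000; Reuben: £42,000; Yusuf: £42,000; Tobias: £42,000; Bilal: £42,000; Hollis: £42,000; Petra: £42,000; Gita: £42,000; Vikram: £42,000; Gabor: £42,000; Wyatt: £42,000; Idris: £42,000; Ines: £42,000

The entire £672,000 passes to the descendants.
No child survives, so the initial division is made at the grandchildren's generation.
That amount (£672,000) is divided into 16 shares of £42,000: Zofia, Priya, Ursula, Reuben, Yusuf, Tobias, Bilal, Hollis, Petra, Gita, Vikram, Gabor, Wyatt, Idris, and Ines each take £42,000; Eira's £42,000 share passes to Eira's issue.
Eira's share (£42,000) passes entirely to Henrik.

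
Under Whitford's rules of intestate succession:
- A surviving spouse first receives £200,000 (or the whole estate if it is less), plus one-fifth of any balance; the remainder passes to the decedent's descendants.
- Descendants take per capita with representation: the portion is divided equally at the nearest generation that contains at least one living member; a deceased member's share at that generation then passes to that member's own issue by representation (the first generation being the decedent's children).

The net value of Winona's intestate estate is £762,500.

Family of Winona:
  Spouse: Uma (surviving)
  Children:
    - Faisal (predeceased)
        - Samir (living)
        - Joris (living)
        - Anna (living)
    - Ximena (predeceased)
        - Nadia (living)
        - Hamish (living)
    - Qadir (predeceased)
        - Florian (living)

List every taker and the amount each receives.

Uma first takes £200,000, leaving a balance of £562,500. Uma then takes one-fifth of the balance (£112,500), for a total of £312,500. The remaining £450,000 passes to the descendants.
No child survives, so the initial division is made at the grandchildren's generation.
The descendants' portion (£450,000) is divided into 6 shares of £75,000: Samir, Joris, Anna, Nadia, Hamish, and Florian each take £75,000.

Uma: £312,500; Samir: £75,000; Joris: £75,000; Anna: £75,000; Nadia: £75,000; Hamish: £75,000; Florian: £75,000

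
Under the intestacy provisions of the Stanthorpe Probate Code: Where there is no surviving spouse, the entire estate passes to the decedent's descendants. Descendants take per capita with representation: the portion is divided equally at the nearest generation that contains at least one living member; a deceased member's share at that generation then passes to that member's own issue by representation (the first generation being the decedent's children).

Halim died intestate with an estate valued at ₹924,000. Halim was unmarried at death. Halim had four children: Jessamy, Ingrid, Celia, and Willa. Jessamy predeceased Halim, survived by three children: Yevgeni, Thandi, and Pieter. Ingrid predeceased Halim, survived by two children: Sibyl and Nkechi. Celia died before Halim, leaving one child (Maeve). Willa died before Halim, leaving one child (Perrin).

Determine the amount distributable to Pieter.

The entire ₹924,000 passes to the descendants.
No child survives, so the initial division is made at the grandchildren's generation.
That amount (₹924,000) is divided into 7 shares of ₹132,000: Yevgeni, Thandi, Pieter, Sibyl, Nkechi, Maeve, and Perrin each take ₹132,000.

Pieter receives ₹132,000.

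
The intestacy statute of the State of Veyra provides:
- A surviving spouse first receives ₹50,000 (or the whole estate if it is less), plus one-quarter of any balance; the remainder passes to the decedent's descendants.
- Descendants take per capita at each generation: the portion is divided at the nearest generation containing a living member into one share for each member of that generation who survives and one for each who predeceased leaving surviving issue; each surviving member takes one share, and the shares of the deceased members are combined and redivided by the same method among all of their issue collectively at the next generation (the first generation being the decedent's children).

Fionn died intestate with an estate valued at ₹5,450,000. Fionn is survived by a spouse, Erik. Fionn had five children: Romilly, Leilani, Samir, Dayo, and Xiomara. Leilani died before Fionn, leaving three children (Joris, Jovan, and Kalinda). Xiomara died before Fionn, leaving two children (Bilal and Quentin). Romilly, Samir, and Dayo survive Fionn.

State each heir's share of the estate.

Erik: ₹1,400,000; Romilly: ₹810,000; Joris: ₹324,000; Jovan: ₹324,000; Kalinda: ₹324,000; Samir: ₹810,000; Dayo: ₹810,000; Bilal: ₹324,000; Quentin: ₹324,000

Erik first takes ₹50,000, leaving a balance of ₹5,400,000. Erik then takes one-quarter of the balance (₹1,350,000), for a total of ₹1,400,000. The remaining ₹4,050,000 passes to the descendants.
The descendants' portion (₹4,050,000) is divided at the children's generation into 5 shares of ₹810,000. Romilly, Samir, and Dayo each take ₹810,000. The 2 shares of the deceased (Leilani and Xiomara) are combined into a pool of ₹1,620,000.
That pool (₹1,620,000) is divided at the grandchildren's generation equally among Joris, Jovan, Kalinda, Bilal, and Quentin: ₹324,000 each.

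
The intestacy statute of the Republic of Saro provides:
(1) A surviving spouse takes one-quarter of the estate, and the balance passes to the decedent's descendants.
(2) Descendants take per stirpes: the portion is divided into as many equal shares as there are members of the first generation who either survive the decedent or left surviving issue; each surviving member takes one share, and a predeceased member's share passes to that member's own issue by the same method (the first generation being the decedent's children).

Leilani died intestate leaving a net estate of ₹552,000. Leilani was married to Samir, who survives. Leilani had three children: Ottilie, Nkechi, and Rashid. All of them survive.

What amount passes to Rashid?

Rashid receives ₹138,000.

Samir takes one-quarter of ₹552,000 = ₹138,000. The remaining ₹414,000 passes to the descendants.
The descendants' portion (₹414,000) is divided into 3 shares of ₹138,000: Ottilie, Nkechi, and Rashid each take ₹138,000.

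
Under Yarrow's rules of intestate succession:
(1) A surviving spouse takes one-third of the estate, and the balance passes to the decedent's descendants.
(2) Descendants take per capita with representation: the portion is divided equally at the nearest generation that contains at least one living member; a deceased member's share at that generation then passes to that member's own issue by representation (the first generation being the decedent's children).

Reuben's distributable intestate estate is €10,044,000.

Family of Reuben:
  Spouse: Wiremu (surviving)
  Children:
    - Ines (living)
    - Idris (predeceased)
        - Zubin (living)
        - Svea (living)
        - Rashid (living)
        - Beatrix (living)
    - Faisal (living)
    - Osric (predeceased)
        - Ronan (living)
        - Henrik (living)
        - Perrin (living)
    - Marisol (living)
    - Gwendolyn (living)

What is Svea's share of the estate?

Wiremu takes one-third of €10,044,000 = €3,348,000. The remaining €6,696,000 passes to the descendants.
The descendants' portion (€6,696,000) is divided into 6 shares of €1,116,000: Ines, Faisal, Marisol, and Gwendolyn each take €1,116,000; Idris's €1,116,000 share passes to Idris's issue; Osric's €1,116,000 share passes to Osric's issue.
Idris's share (€1,116,000) is divided into 4 shares of €279,000: Zubin, Svea, Rashid, and Beatrix each take €279,000.
Osric's share (€1,116,000) is divided into 3 shares of €372,000: Ronan, Henrik, and Perrin each take €372,000.

Svea receives €279,000.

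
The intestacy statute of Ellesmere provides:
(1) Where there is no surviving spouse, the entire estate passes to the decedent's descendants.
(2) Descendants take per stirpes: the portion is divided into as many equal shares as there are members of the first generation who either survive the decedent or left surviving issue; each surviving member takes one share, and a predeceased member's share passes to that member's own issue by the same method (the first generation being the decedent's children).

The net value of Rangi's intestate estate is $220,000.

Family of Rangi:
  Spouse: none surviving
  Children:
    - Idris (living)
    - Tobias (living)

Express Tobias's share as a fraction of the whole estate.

Tobias receives 1/2 of the estate.

The entire $220,000 passes to the descendants.
That amount ($220,000) is divided into 2 shares of $110,000: Idris and Tobias each take $110,000.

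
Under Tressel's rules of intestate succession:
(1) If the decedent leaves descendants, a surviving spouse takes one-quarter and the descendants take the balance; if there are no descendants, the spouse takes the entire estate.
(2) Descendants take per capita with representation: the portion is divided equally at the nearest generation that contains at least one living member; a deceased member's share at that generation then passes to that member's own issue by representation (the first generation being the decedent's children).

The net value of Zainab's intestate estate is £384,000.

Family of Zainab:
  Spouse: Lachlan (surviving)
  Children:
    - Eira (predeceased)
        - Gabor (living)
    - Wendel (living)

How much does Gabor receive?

Lachlan takes one-quarter of £384,000 = £96,000. The remaining £288,000 passes to the descendants.
The descendants' portion (£288,000) is divided into 2 shares of £144,000: Wendel takes £144,000; Eira's £144,000 share passes to Eira's issue.
Eira's share (£144,000) passes entirely to Gabor.

Gabor receives £144,000.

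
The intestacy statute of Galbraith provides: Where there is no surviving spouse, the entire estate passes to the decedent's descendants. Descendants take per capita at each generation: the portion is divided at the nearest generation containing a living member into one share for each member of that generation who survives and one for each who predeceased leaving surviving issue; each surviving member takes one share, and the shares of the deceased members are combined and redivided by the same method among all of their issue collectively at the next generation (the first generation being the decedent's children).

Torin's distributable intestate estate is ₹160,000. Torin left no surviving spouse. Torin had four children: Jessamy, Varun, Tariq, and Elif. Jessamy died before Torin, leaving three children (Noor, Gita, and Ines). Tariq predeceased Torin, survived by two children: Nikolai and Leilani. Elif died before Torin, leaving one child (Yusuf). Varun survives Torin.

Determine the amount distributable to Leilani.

Leilani receives ₹20,000.

The entire ₹160,000 passes to the descendants.
That amount (₹160,000) is divided at the children's generation into 4 shares of ₹40,000. Varun takes ₹40,000. The 3 shares of the deceased (Jessamy, Tariq, and Elif) are combined into a pool of ₹120,000.
That pool (₹120,000) is divided at the grandchildren's generation equally among Noor, Gita, Ines, Nikolai, Leilani, and Yusuf: ₹20,000 each.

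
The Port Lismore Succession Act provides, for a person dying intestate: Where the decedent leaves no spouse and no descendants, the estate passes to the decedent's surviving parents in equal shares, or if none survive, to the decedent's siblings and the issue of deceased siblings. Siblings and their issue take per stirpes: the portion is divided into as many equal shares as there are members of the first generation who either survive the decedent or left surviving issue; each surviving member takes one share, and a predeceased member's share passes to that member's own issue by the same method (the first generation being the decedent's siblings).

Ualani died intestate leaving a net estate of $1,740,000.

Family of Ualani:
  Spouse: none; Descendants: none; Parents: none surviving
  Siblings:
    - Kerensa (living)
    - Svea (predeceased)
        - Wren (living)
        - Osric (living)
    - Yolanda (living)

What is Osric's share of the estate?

Osric receives $290,000.

The entire $1,740,000 passes to the siblings and their issue.
That amount ($1,740,000) is divided into 3 shares of $580,000: Kerensa and Yolanda each take $580,000; Svea's $580,000 share passes to Svea's issue.
Svea's share ($580,000) is divided into 2 shares of $290,000: Wren and Osric each take $290,000.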